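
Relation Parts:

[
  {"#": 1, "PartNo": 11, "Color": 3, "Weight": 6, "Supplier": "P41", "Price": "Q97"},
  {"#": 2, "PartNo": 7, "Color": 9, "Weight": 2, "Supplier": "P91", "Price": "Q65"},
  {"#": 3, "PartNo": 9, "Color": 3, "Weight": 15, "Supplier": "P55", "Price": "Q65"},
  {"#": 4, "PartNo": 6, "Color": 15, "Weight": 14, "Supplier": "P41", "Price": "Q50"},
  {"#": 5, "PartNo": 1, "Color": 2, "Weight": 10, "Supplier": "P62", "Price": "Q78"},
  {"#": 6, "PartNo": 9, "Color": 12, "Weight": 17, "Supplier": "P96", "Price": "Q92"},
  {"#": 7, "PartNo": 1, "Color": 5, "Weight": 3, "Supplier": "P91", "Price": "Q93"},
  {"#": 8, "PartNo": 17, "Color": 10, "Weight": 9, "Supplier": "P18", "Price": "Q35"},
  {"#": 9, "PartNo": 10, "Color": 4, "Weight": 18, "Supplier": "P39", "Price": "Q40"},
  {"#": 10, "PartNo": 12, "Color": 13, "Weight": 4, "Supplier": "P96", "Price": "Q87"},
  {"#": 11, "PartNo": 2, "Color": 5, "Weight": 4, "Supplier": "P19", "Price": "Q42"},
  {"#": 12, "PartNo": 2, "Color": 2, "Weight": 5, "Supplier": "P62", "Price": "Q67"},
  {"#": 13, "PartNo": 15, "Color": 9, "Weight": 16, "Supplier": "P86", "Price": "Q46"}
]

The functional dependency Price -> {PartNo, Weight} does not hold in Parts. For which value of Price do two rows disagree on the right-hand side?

Q65

Price=Q97: row 1 → {PartNo,Weight} = (11, 6) ✓
Price=Q65: rows 2, 3 → {PartNo,Weight} takes values {(7, 2), (9, 15)} — violation
Price=Q50: row 4 → {PartNo,Weight} = (6, 14) ✓
Price=Q78: row 5 → {PartNo,Weight} = (1, 10) ✓
Price=Q92: row 6 → {PartNo,Weight} = (9, 17) ✓
Price=Q93: row 7 → {PartNo,Weight} = (1, 3) ✓
Price=Q35: row 8 → {PartNo,Weight} = (17, 9) ✓
Price=Q40: row 9 → {PartNo,Weight} = (10, 18) ✓
Price=Q87: row 10 → {PartNo,Weight} = (12, 4) ✓
Price=Q42: row 11 → {PartNo,Weight} = (2, 4) ✓
Price=Q67: row 12 → {PartNo,Weight} = (2, 5) ✓
Price=Q46: row 13 → {PartNo,Weight} = (15, 16) ✓
The only Price value with inconsistent RHS is Price=Q65.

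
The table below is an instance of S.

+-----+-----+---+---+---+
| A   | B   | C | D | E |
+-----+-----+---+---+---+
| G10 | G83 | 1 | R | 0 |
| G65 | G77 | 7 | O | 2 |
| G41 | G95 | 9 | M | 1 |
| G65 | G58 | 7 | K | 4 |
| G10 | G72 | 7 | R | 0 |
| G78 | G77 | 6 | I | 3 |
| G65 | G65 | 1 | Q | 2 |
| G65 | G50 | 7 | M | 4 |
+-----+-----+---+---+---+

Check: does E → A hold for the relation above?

Yes

E=0: 2 rows → A = G10, G10 ✓
E=2: 2 rows → A = G65, G65 ✓
E=1: 1 row → A = G41 ✓
E=4: 2 rows → A = G65, G65 ✓
E=3: 1 row → A = G78 ✓
Every E value is associated with a single A value, so E → A holds.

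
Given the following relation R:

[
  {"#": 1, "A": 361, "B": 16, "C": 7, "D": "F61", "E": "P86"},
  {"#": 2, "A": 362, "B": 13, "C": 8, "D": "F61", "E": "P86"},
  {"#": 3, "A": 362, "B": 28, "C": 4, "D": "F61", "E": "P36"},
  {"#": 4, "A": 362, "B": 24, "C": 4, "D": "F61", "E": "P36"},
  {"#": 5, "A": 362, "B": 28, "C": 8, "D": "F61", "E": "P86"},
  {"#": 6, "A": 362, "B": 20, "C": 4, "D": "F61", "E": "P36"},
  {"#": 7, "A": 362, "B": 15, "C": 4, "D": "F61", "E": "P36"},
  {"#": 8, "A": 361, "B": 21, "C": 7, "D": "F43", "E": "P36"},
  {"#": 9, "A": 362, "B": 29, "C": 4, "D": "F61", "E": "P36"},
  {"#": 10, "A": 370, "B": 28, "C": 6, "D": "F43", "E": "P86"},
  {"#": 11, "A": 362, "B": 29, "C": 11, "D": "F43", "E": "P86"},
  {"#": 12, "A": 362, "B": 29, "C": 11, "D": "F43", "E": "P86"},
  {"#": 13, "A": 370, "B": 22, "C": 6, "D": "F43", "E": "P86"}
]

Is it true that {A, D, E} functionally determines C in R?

(A=361, D=F61, E=P86): row 1 → C = 7 ✓
(A=362, D=F61, E=P86): rows 2, 5 → C = 8, 8 ✓
(A=362, D=F61, E=P36): rows 3, 4, 6, 7, 9 → C = 4, 4, 4, 4, 4 ✓
(A=361, D=F43, E=P36): row 8 → C = 7 ✓
(A=370, D=F43, E=P86): rows 10, 13 → C = 6, 6 ✓
(A=362, D=F43, E=P86): rows 11, 12 → C = 11, 11 ✓
Every {A, D, E} value is associated with a single C value, so {A, D, E} → C holds.

Yes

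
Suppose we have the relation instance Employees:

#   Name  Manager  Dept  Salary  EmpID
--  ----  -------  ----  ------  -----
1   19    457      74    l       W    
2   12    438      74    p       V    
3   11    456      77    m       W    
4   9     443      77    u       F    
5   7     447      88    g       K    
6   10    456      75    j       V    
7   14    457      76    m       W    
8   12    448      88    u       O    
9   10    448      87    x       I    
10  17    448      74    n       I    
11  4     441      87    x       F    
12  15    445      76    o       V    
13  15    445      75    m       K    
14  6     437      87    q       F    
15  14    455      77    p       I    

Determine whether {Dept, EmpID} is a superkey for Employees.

Rows 11 and 14 have the same {Dept, EmpID} value (Dept=87, EmpID=F) but are distinct tuples, so {Dept, EmpID} does not determine every attribute — not a superkey.

No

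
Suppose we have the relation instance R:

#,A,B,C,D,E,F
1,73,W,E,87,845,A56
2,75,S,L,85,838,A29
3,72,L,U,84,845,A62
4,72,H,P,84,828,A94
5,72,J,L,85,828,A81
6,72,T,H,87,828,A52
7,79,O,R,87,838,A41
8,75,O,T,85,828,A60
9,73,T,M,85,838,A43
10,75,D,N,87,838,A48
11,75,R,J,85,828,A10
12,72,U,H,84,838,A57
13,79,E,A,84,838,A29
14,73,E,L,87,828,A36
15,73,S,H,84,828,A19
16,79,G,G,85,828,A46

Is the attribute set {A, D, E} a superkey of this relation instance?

No

Rows 8 and 11 have the same {A, D, E} value (A=75, D=85, E=828) but are distinct tuples, so {A, D, E} does not determine every attribute — not a superkey.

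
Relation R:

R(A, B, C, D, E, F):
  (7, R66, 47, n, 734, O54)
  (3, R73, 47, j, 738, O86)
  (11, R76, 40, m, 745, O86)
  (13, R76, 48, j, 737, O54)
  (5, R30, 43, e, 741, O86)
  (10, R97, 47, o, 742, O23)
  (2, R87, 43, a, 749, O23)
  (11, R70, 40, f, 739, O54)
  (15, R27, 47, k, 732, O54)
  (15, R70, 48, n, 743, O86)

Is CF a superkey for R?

No

Two distinct rows share (C=47, F=O54), so CF does not determine every attribute — not a superkey.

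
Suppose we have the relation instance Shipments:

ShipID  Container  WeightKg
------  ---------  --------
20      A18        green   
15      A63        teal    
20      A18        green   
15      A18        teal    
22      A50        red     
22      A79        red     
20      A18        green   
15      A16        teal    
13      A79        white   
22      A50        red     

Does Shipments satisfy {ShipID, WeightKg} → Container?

(ShipID=20, WeightKg=green): 3 rows → Container = A18, A18, A18 ✓
(ShipID=15, WeightKg=teal): 3 rows → Container takes values {A63, A18, A16} — violation
(ShipID=22, WeightKg=red): 3 rows → Container takes values {A50, A79} — violation
(ShipID=13, WeightKg=white): 1 row → Container = A79 ✓
Two rows agree on {ShipID, WeightKg} but differ on Container, so {ShipID, WeightKg} → Container does not hold.

No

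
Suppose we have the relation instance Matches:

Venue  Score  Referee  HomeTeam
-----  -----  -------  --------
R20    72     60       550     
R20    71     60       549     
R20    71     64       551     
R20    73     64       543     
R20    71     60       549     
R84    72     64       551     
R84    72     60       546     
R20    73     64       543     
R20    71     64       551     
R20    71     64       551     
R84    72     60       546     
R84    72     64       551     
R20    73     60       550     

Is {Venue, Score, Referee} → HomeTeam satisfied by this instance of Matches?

Yes

(Venue=R20, Score=72, Referee=60): 1 row → HomeTeam = 550 ✓
(Venue=R20, Score=71, Referee=60): 2 rows → HomeTeam = 549, 549 ✓
(Venue=R20, Score=71, Referee=64): 3 rows → HomeTeam = 551, 551, 551 ✓
(Venue=R20, Score=73, Referee=64): 2 rows → HomeTeam = 543, 543 ✓
(Venue=R84, Score=72, Referee=64): 2 rows → HomeTeam = 551, 551 ✓
(Venue=R84, Score=72, Referee=60): 2 rows → HomeTeam = 546, 546 ✓
(Venue=R20, Score=73, Referee=60): 1 row → HomeTeam = 550 ✓
Every {Venue, Score, Referee} value is associated with a single HomeTeam value, so {Venue, Score, Referee} → HomeTeam holds.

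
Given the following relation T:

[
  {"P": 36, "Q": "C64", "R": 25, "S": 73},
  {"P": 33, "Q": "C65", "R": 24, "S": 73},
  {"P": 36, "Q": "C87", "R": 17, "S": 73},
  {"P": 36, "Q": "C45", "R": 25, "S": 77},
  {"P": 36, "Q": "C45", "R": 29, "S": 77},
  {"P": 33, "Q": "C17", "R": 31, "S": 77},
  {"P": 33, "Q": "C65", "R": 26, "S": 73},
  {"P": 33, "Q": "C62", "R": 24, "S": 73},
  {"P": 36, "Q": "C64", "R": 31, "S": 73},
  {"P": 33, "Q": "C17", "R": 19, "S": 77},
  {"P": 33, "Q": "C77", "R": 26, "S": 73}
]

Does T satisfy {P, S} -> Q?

(P=36, S=73): 3 rows → Q takes values {C64, C87} — violation
(P=33, S=73): 4 rows → Q takes values {C65, C62, C77} — violation
(P=36, S=77): 2 rows → Q = C45, C45 ✓
(P=33, S=77): 2 rows → Q = C17, C17 ✓
Two rows agree on {P, S} but differ on Q, so {P, S} -> Q does not hold.

No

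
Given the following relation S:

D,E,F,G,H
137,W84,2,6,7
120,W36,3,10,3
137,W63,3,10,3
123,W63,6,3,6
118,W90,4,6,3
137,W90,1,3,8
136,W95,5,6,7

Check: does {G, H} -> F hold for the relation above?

(G=6, H=7): 2 rows → F takes values {2, 5} — violation
(G=10, H=3): 2 rows → F = 3, 3 ✓
(G=3, H=6): 1 row → F = 6 ✓
(G=6, H=3): 1 row → F = 4 ✓
(G=3, H=8): 1 row → F = 1 ✓
Two rows agree on {G, H} but differ on F, so {G, H} -> F does not hold.

No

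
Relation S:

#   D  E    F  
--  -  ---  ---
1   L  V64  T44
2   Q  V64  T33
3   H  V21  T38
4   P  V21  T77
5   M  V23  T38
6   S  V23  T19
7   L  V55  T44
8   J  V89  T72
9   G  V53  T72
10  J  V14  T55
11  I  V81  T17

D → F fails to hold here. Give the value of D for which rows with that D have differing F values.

J

D=L: rows 1, 7 → F = T44, T44 ✓
D=Q: row 2 → F = T33 ✓
D=H: row 3 → F = T38 ✓
D=P: row 4 → F = T77 ✓
D=M: row 5 → F = T38 ✓
D=S: row 6 → F = T19 ✓
D=J: rows 8, 10 → F takes values {T72, T55} — violation
D=G: row 9 → F = T72 ✓
D=I: row 11 → F = T17 ✓
The only D value with inconsistent F is D=J.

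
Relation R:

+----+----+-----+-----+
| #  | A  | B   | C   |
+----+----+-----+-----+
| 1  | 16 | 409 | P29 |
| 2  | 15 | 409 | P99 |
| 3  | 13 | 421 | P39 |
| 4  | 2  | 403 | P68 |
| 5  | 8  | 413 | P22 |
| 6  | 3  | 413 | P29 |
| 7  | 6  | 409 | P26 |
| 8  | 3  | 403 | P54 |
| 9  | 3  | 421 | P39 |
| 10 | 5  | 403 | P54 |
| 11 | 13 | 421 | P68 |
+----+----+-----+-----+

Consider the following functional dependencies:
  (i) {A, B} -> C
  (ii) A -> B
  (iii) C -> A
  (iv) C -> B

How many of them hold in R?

(i) {A, B} -> C: (A=13, B=421): rows 3, 11 → C takes values {P39, P68} — violation — fails.
(ii) A -> B: A=3: rows 6, 8, 9 → B takes values {413, 403, 421} — violation — fails.
(iii) C -> A: C=P29: rows 1, 6 → A takes values {16, 3} — violation; C=P39: rows 3, 9 → A takes values {13, 3} — violation; C=P68: rows 4, 11 → A takes values {2, 13} — violation; C=P54: rows 8, 10 → A takes values {3, 5} — violation — fails.
(iv) C -> B: C=P29: rows 1, 6 → B takes values {409, 413} — violation; C=P68: rows 4, 11 → B takes values {403, 421} — violation — fails.
None of the 4 dependencies hold.

0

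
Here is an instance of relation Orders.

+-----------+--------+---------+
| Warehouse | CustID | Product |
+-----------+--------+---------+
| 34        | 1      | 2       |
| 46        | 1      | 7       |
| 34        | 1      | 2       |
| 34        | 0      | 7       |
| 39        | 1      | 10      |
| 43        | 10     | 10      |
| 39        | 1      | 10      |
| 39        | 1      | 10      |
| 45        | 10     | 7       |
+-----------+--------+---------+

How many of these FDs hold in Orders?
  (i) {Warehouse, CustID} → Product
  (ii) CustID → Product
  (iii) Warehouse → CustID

(i) {Warehouse, CustID} → Product: every LHS value maps to a single RHS value — holds.
(ii) CustID → Product: CustID=1: 6 rows → Product takes values {2, 7, 10} — violation; CustID=10: 2 rows → Product takes values {10, 7} — violation — fails.
(iii) Warehouse → CustID: Warehouse=34: 3 rows → CustID takes values {1, 0} — violation — fails.
1 of the 3 dependencies holds.

1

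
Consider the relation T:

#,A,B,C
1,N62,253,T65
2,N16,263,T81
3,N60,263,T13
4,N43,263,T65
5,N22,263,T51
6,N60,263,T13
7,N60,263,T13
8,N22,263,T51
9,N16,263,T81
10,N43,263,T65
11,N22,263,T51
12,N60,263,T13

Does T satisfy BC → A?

(B=253, C=T65): row 1 → A = N62 ✓
(B=263, C=T81): rows 2, 9 → A = N16, N16 ✓
(B=263, C=T13): rows 3, 6, 7, 12 → A = N60, N60, N60, N60 ✓
(B=263, C=T65): rows 4, 10 → A = N43, N43 ✓
(B=263, C=T51): rows 5, 8, 11 → A = N22, N22, N22 ✓
Every BC value is associated with a single A value, so BC → A holds.

Yes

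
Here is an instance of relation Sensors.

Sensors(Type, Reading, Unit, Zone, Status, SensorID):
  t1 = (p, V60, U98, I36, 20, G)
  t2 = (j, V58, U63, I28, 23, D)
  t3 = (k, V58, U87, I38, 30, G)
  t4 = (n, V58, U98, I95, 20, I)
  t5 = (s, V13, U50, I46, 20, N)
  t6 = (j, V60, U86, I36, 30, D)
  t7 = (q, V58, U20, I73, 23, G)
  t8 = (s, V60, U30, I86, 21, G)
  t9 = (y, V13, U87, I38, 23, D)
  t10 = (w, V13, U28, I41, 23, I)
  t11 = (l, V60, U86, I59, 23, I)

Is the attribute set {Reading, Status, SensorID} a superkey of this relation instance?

Yes

All 11 rows have distinct {Reading, Status, SensorID} values, so {Reading, Status, SensorID} → (all attributes) holds and {Reading, Status, SensorID} is a superkey.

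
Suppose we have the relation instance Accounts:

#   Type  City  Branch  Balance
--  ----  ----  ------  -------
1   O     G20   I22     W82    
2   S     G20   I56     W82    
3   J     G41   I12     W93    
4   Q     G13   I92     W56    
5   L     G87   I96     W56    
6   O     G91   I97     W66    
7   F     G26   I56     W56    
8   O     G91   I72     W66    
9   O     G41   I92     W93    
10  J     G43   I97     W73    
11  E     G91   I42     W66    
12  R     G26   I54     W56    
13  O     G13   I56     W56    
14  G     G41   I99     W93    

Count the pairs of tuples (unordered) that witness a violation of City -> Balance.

0

City=G20: all 2 rows agree on Balance — 0 pairs.
City=G41: all 3 rows agree on Balance — 0 pairs.
City=G13: all 2 rows agree on Balance — 0 pairs.
City=G91: all 3 rows agree on Balance — 0 pairs.
City=G26: all 2 rows agree on Balance — 0 pairs.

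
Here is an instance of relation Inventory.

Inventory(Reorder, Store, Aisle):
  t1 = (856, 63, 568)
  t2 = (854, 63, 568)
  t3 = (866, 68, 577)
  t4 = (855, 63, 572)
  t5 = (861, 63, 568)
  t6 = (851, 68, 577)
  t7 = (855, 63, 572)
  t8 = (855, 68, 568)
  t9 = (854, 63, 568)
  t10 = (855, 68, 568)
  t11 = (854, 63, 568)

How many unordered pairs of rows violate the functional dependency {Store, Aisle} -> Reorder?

(Store=63, Aisle=568): violating pairs (1,2), (1,5), (1,9), (1,11), (2,5), (5,9), (5,11) — 7 pairs.
(Store=68, Aisle=577): violating pairs (3,6) — 1 pair.
(Store=63, Aisle=572): all 2 rows agree on Reorder — 0 pairs.
(Store=68, Aisle=568): all 2 rows agree on Reorder — 0 pairs.

8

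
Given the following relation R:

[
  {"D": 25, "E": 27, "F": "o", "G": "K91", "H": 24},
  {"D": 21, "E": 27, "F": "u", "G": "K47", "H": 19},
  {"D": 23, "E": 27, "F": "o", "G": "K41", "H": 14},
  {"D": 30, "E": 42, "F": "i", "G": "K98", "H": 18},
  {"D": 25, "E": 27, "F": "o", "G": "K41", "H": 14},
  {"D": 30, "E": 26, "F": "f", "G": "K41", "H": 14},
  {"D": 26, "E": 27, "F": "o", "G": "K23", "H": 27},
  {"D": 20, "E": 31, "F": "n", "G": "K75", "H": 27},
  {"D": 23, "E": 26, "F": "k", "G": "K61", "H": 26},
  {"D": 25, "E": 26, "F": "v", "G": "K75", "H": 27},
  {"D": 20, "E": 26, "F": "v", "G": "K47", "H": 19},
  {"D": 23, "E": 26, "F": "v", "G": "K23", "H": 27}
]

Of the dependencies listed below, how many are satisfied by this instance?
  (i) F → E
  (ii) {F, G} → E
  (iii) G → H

3

(i) F → E: every LHS value maps to a single RHS value — holds.
(ii) {F, G} → E: every LHS value maps to a single RHS value — holds.
(iii) G → H: every LHS value maps to a single RHS value — holds.
3 of the 3 dependencies hold.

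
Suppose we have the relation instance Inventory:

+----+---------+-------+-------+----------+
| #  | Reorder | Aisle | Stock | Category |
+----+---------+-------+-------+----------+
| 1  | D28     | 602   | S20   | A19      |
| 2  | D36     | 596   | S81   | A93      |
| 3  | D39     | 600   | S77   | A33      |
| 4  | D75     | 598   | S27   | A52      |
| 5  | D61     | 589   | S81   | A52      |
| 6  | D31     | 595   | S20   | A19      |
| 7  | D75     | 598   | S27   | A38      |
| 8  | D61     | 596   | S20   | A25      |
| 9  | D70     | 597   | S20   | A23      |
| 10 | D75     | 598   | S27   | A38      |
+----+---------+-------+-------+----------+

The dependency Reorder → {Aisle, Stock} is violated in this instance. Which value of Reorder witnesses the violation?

Reorder=D28: row 1 → {Aisle,Stock} = (602, S20) ✓
Reorder=D36: row 2 → {Aisle,Stock} = (596, S81) ✓
Reorder=D39: row 3 → {Aisle,Stock} = (600, S77) ✓
Reorder=D75: rows 4, 7, 10 → {Aisle,Stock} = (598, S27), (598, S27), (598, S27) ✓
Reorder=D61: rows 5, 8 → {Aisle,Stock} takes values {(589, S81), (596, S20)} — violation
Reorder=D31: row 6 → {Aisle,Stock} = (595, S20) ✓
Reorder=D70: row 9 → {Aisle,Stock} = (597, S20) ✓
The only Reorder value with inconsistent RHS is Reorder=D61.

D61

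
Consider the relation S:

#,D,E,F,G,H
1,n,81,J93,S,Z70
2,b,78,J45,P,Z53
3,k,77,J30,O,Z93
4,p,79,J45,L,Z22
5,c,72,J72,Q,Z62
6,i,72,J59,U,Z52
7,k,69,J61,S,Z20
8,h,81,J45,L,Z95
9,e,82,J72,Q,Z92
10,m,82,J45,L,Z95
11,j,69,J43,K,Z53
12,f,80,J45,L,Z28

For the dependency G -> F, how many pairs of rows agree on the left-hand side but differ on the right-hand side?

1

G=S: violating pairs (1,7) — 1 pair.
G=L: all 4 rows agree on F — 0 pairs.
G=Q: all 2 rows agree on F — 0 pairs.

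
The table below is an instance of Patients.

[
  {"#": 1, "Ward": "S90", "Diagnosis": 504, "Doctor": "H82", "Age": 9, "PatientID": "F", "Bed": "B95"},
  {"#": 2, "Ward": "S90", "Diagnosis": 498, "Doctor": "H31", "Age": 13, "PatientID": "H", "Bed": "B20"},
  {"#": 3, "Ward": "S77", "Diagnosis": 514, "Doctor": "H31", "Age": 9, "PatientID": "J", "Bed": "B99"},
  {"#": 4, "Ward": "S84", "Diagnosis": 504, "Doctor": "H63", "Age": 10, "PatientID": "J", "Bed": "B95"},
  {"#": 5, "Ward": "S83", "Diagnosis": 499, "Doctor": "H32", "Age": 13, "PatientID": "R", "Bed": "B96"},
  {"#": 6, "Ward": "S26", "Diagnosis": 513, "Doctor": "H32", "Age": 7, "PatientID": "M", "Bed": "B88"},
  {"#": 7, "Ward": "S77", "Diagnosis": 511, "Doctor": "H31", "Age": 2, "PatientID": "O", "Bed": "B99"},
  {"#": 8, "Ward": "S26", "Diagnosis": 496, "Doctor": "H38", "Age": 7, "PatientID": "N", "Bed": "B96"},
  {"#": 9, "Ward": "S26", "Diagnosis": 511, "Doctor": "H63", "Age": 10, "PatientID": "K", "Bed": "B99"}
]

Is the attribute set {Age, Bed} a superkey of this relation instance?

All 9 rows have distinct {Age, Bed} values, so {Age, Bed} → (all attributes) holds and {Age, Bed} is a superkey.

Yes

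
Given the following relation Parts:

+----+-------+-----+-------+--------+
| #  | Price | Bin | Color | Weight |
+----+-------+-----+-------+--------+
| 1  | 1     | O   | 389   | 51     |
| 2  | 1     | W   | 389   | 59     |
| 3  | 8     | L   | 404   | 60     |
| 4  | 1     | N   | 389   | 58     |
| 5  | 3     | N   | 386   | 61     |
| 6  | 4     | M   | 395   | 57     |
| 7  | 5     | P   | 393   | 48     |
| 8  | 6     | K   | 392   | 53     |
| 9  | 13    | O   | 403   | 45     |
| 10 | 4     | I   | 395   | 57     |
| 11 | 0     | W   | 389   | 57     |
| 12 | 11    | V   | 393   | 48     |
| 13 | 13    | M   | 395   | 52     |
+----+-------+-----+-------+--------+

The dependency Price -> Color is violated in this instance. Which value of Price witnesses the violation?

13

Price=1: rows 1, 2, 4 → Color = 389, 389, 389 ✓
Price=8: row 3 → Color = 404 ✓
Price=3: row 5 → Color = 386 ✓
Price=4: rows 6, 10 → Color = 395, 395 ✓
Price=5: row 7 → Color = 393 ✓
Price=6: row 8 → Color = 392 ✓
Price=13: rows 9, 13 → Color takes values {403, 395} — violation
Price=0: row 11 → Color = 389 ✓
Price=11: row 12 → Color = 393 ✓
The only Price value with inconsistent Color is Price=13.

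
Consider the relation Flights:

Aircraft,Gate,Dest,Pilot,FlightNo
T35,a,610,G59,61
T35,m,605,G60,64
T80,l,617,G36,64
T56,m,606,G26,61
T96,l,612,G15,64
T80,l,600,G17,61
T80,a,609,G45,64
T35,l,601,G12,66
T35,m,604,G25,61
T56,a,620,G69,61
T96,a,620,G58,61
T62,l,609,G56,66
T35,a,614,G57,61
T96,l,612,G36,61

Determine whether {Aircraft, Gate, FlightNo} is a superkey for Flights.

No

Two distinct rows share (Aircraft=T35, Gate=a, FlightNo=61), so {Aircraft, Gate, FlightNo} does not determine every attribute — not a superkey.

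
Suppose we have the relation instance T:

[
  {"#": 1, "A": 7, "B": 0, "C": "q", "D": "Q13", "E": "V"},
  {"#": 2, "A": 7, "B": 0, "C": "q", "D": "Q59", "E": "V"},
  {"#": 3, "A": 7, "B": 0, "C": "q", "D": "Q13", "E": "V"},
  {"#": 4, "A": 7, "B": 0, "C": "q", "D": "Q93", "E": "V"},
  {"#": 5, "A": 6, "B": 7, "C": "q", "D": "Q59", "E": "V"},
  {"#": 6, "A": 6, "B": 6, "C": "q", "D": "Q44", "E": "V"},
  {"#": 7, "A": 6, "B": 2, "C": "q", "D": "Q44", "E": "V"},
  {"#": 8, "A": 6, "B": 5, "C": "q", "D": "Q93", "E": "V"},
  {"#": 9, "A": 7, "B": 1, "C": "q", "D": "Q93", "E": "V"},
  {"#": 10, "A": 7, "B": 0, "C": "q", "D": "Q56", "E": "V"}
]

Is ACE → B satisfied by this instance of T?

No

(A=7, C=q, E=V): rows 1, 2, 3, 4, 9, 10 → B takes values {0, 1} — violation
(A=6, C=q, E=V): rows 5, 6, 7, 8 → B takes values {7, 6, 2, 5} — violation
Two rows agree on ACE but differ on B, so ACE → B does not hold.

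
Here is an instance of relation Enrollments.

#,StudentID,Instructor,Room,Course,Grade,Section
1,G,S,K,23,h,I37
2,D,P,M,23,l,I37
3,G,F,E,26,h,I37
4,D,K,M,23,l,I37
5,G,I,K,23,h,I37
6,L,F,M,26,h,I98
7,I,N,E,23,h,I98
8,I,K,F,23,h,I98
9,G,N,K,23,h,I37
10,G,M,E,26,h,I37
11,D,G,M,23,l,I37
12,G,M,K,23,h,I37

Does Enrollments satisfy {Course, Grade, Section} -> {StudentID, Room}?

(Course=23, Grade=h, Section=I37): rows 1, 5, 9, 12 → {StudentID,Room} = (G, K), (G, K), (G, K), (G, K) ✓
(Course=23, Grade=l, Section=I37): rows 2, 4, 11 → {StudentID,Room} = (D, M), (D, M), (D, M) ✓
(Course=26, Grade=h, Section=I37): rows 3, 10 → {StudentID,Room} = (G, E), (G, E) ✓
(Course=26, Grade=h, Section=I98): row 6 → {StudentID,Room} = (L, M) ✓
(Course=23, Grade=h, Section=I98): rows 7, 8 → {StudentID,Room} takes values {(I, E), (I, F)} — violation
Two rows agree on {Course, Grade, Section} but differ on {StudentID, Room}, so {Course, Grade, Section} -> {StudentID, Room} does not hold.

No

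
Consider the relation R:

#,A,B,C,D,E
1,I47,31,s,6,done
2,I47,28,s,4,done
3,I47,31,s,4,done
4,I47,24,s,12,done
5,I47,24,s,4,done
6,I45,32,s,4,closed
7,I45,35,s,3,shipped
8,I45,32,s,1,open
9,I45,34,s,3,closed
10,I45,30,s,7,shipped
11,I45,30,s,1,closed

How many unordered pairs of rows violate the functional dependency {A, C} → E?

(A=I47, C=s): all 5 rows agree on E — 0 pairs.
(A=I45, C=s): violating pairs (6,7), (6,8), (6,10), (7,8), (7,9), (7,11), (8,9), (8,10), (8,11), (9,10), (10,11) — 11 pairs.

11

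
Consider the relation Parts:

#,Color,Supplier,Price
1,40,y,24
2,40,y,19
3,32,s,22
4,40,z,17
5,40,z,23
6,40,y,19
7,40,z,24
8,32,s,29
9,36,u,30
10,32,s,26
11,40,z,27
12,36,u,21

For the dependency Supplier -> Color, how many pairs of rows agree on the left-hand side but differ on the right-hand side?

Supplier=y: all 3 rows agree on Color — 0 pairs.
Supplier=s: all 3 rows agree on Color — 0 pairs.
Supplier=z: all 4 rows agree on Color — 0 pairs.
Supplier=u: all 2 rows agree on Color — 0 pairs.

0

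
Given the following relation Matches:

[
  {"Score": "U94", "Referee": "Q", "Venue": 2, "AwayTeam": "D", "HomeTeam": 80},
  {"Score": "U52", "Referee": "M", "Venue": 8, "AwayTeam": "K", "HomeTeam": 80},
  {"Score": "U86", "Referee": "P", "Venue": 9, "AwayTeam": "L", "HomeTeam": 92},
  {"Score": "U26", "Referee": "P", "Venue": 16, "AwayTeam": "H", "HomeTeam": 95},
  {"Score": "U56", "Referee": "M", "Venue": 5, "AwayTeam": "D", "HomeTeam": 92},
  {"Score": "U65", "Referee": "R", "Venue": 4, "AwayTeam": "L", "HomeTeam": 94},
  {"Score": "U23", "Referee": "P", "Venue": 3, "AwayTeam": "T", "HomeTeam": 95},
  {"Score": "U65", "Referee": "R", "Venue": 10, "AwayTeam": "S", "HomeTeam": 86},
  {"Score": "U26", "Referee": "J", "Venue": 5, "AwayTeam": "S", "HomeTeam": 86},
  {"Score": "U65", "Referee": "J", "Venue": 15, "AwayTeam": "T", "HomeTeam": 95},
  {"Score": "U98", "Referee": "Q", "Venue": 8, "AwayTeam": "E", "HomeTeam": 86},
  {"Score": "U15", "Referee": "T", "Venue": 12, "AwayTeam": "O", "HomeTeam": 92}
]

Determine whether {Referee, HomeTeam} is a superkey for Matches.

No

Two distinct rows share (Referee=P, HomeTeam=95), so {Referee, HomeTeam} does not determine every attribute — not a superkey.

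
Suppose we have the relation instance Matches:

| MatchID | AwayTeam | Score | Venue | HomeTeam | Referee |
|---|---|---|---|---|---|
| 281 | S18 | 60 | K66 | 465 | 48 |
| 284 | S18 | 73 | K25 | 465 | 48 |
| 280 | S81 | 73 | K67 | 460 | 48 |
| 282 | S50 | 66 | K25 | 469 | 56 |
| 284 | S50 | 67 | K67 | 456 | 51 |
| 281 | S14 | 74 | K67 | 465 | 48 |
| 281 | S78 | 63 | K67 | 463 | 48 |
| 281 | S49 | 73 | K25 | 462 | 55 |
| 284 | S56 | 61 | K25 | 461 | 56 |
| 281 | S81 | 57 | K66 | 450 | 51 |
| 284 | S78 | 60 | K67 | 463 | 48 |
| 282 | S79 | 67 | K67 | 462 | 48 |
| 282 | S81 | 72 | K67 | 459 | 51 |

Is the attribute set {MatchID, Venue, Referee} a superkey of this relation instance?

Two distinct rows share (MatchID=281, Venue=K67, Referee=48), so {MatchID, Venue, Referee} does not determine every attribute — not a superkey.

No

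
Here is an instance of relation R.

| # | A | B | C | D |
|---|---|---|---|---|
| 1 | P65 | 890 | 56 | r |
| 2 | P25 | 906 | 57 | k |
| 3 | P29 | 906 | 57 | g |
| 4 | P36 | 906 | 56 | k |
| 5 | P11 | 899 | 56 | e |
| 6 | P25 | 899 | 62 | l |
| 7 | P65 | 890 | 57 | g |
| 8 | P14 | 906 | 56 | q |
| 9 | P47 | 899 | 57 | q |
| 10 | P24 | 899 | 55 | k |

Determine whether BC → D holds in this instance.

No

(B=890, C=56): row 1 → D = r ✓
(B=906, C=57): rows 2, 3 → D takes values {k, g} — violation
(B=906, C=56): rows 4, 8 → D takes values {k, q} — violation
(B=899, C=56): row 5 → D = e ✓
(B=899, C=62): row 6 → D = l ✓
(B=890, C=57): row 7 → D = g ✓
(B=899, C=57): row 9 → D = q ✓
(B=899, C=55): row 10 → D = k ✓
Two rows agree on BC but differ on D, so BC → D does not hold.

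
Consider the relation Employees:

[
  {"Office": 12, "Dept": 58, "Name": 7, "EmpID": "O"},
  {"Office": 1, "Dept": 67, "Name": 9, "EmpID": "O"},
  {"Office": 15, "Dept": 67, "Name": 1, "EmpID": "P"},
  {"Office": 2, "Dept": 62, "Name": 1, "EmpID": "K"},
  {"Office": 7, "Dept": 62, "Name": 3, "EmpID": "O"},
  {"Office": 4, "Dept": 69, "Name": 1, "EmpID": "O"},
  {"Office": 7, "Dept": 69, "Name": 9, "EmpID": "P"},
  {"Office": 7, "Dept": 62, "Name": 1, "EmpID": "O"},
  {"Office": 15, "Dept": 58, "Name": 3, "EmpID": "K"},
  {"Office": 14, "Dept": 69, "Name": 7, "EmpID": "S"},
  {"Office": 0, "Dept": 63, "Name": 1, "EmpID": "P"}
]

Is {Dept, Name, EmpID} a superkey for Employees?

All 11 rows have distinct {Dept, Name, EmpID} values, so {Dept, Name, EmpID} → (all attributes) holds and {Dept, Name, EmpID} is a superkey.

Yes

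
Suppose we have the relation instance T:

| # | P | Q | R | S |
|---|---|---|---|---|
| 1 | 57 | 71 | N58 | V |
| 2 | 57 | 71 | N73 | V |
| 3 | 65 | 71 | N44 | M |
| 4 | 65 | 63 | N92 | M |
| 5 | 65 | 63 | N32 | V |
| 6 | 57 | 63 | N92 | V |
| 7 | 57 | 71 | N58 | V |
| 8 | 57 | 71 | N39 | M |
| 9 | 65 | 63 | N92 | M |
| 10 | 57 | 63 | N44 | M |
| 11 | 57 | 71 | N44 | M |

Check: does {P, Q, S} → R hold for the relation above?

(P=57, Q=71, S=V): rows 1, 2, 7 → R takes values {N58, N73} — violation
(P=65, Q=71, S=M): row 3 → R = N44 ✓
(P=65, Q=63, S=M): rows 4, 9 → R = N92, N92 ✓
(P=65, Q=63, S=V): row 5 → R = N32 ✓
(P=57, Q=63, S=V): row 6 → R = N92 ✓
(P=57, Q=71, S=M): rows 8, 11 → R takes values {N39, N44} — violation
(P=57, Q=63, S=M): row 10 → R = N44 ✓
Two rows agree on {P, Q, S} but differ on R, so {P, Q, S} → R does not hold.

No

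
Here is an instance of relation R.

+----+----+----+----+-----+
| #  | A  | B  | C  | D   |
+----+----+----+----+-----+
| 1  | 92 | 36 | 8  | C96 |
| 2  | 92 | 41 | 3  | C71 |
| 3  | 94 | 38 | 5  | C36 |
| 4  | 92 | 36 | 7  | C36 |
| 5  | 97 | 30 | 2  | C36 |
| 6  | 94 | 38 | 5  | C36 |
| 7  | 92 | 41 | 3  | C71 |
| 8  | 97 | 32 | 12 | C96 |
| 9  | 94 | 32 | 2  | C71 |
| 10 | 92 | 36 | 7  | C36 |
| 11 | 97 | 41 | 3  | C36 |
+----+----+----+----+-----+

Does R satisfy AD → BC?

No

(A=92, D=C96): row 1 → {B,C} = (36, 8) ✓
(A=92, D=C71): rows 2, 7 → {B,C} = (41, 3), (41, 3) ✓
(A=94, D=C36): rows 3, 6 → {B,C} = (38, 5), (38, 5) ✓
(A=92, D=C36): rows 4, 10 → {B,C} = (36, 7), (36, 7) ✓
(A=97, D=C36): rows 5, 11 → {B,C} takes values {(30, 2), (41, 3)} — violation
(A=97, D=C96): row 8 → {B,C} = (32, 12) ✓
(A=94, D=C71): row 9 → {B,C} = (32, 2) ✓
Two rows agree on AD but differ on BC, so AD → BC does not hold.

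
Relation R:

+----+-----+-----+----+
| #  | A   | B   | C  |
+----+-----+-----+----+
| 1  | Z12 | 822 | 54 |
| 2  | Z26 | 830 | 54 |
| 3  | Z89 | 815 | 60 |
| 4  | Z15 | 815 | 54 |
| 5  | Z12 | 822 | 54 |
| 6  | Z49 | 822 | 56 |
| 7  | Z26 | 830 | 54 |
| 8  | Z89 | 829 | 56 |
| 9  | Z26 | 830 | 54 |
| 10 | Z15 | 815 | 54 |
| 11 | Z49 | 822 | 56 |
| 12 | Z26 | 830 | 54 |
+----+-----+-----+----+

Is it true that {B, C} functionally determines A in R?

Yes

(B=822, C=54): rows 1, 5 → A = Z12, Z12 ✓
(B=830, C=54): rows 2, 7, 9, 12 → A = Z26, Z26, Z26, Z26 ✓
(B=815, C=60): row 3 → A = Z89 ✓
(B=815, C=54): rows 4, 10 → A = Z15, Z15 ✓
(B=822, C=56): rows 6, 11 → A = Z49, Z49 ✓
(B=829, C=56): row 8 → A = Z89 ✓
Every {B, C} value is associated with a single A value, so {B, C} -> A holds.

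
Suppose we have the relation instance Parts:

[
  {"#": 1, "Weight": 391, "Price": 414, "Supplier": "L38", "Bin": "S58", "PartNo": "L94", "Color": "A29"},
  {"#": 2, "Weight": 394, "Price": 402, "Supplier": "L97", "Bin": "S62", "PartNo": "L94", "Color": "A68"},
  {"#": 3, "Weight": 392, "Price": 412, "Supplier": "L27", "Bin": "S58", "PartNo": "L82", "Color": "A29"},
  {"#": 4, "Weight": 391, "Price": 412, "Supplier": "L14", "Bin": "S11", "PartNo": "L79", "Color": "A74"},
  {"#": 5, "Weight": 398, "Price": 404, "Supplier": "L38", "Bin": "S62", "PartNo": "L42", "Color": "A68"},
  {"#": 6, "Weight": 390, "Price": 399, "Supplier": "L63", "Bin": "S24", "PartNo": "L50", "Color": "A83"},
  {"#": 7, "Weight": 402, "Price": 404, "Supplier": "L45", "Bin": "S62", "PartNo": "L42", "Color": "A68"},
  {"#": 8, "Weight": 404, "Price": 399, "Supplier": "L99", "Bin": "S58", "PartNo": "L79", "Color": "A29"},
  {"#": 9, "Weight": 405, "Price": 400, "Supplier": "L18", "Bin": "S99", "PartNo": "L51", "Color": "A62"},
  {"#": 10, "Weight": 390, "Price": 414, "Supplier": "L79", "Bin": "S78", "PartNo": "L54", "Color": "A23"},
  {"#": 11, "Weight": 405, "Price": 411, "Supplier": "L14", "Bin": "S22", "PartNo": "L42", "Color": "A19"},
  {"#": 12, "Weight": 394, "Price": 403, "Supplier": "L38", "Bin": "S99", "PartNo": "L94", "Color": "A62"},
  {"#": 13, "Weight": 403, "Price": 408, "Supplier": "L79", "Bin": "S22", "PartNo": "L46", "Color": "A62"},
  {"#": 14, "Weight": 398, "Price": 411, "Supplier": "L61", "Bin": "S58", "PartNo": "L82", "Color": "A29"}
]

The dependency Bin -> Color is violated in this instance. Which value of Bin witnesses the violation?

S22

Bin=S58: rows 1, 3, 8, 14 → Color = A29, A29, A29, A29 ✓
Bin=S62: rows 2, 5, 7 → Color = A68, A68, A68 ✓
Bin=S11: row 4 → Color = A74 ✓
Bin=S24: row 6 → Color = A83 ✓
Bin=S99: rows 9, 12 → Color = A62, A62 ✓
Bin=S78: row 10 → Color = A23 ✓
Bin=S22: rows 11, 13 → Color takes values {A19, A62} — violation
The only Bin value with inconsistent Color is Bin=S22.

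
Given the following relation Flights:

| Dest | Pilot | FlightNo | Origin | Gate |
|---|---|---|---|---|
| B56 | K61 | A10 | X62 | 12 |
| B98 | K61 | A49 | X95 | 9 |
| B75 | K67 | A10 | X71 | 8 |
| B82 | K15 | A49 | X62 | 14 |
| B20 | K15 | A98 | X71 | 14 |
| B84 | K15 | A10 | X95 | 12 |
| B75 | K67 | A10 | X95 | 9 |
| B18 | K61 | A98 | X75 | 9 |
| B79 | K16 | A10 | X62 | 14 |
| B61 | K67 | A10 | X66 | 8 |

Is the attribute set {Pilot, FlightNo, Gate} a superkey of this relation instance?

No

Two distinct rows share (Pilot=K67, FlightNo=A10, Gate=8), so {Pilot, FlightNo, Gate} does not determine every attribute — not a superkey.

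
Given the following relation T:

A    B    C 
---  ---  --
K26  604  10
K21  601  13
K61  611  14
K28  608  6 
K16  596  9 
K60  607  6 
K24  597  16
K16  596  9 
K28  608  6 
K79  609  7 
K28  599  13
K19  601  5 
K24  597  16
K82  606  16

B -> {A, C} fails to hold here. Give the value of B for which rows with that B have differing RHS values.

601

B=604: 1 row → {A,C} = (K26, 10) ✓
B=601: 2 rows → {A,C} takes values {(K21, 13), (K19, 5)} — violation
B=611: 1 row → {A,C} = (K61, 14) ✓
B=608: 2 rows → {A,C} = (K28, 6), (K28, 6) ✓
B=596: 2 rows → {A,C} = (K16, 9), (K16, 9) ✓
B=607: 1 row → {A,C} = (K60, 6) ✓
B=597: 2 rows → {A,C} = (K24, 16), (K24, 16) ✓
B=609: 1 row → {A,C} = (K79, 7) ✓
B=599: 1 row → {A,C} = (K28, 13) ✓
B=606: 1 row → {A,C} = (K82, 16) ✓
The only B value with inconsistent RHS is B=601.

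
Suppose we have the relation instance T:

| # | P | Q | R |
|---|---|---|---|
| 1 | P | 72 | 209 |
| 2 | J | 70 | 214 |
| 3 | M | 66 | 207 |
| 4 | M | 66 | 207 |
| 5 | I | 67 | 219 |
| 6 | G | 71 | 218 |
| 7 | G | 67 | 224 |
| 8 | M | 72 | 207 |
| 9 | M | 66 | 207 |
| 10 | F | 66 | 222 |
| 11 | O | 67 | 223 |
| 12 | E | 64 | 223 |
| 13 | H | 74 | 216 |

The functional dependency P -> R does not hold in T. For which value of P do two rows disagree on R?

P=P: row 1 → R = 209 ✓
P=J: row 2 → R = 214 ✓
P=M: rows 3, 4, 8, 9 → R = 207, 207, 207, 207 ✓
P=I: row 5 → R = 219 ✓
P=G: rows 6, 7 → R takes values {218, 224} — violation
P=F: row 10 → R = 222 ✓
P=O: row 11 → R = 223 ✓
P=E: row 12 → R = 223 ✓
P=H: row 13 → R = 216 ✓
The only P value with inconsistent R is P=G.

G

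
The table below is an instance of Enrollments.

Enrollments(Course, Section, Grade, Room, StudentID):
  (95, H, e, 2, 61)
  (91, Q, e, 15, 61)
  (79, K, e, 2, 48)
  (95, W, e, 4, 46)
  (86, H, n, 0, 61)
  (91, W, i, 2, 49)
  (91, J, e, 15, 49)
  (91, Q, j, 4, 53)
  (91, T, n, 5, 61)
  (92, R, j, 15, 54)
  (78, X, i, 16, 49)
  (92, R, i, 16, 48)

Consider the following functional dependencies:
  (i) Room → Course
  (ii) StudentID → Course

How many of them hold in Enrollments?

0

(i) Room → Course: Room=2: 3 rows → Course takes values {95, 79, 91} — violation; Room=15: 3 rows → Course takes values {91, 92} — violation; Room=4: 2 rows → Course takes values {95, 91} — violation; Room=16: 2 rows → Course takes values {78, 92} — violation — fails.
(ii) StudentID → Course: StudentID=61: 4 rows → Course takes values {95, 91, 86} — violation; StudentID=48: 2 rows → Course takes values {79, 92} — violation; StudentID=49: 3 rows → Course takes values {91, 78} — violation — fails.
None of the 2 dependencies hold.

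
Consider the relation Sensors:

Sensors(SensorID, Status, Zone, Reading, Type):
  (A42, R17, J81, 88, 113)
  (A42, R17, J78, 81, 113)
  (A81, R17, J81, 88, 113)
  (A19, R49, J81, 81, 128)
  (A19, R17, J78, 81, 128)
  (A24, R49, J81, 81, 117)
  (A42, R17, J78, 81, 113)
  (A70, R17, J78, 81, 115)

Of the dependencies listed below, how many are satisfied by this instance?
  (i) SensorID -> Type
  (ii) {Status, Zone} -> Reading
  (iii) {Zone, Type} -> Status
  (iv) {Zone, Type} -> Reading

4

(i) SensorID -> Type: every LHS value maps to a single RHS value — holds.
(ii) {Status, Zone} -> Reading: every LHS value maps to a single RHS value — holds.
(iii) {Zone, Type} -> Status: every LHS value maps to a single RHS value — holds.
(iv) {Zone, Type} -> Reading: every LHS value maps to a single RHS value — holds.
4 of the 4 dependencies hold.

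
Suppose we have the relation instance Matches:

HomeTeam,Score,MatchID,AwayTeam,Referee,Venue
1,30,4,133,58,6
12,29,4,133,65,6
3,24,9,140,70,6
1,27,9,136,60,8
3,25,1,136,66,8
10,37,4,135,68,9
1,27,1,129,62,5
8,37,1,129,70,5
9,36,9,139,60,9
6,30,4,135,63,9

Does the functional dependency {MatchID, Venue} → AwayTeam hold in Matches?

Yes

(MatchID=4, Venue=6): 2 rows → AwayTeam = 133, 133 ✓
(MatchID=9, Venue=6): 1 row → AwayTeam = 140 ✓
(MatchID=9, Venue=8): 1 row → AwayTeam = 136 ✓
(MatchID=1, Venue=8): 1 row → AwayTeam = 136 ✓
(MatchID=4, Venue=9): 2 rows → AwayTeam = 135, 135 ✓
(MatchID=1, Venue=5): 2 rows → AwayTeam = 129, 129 ✓
(MatchID=9, Venue=9): 1 row → AwayTeam = 139 ✓
Every {MatchID, Venue} value is associated with a single AwayTeam value, so {MatchID, Venue} → AwayTeam holds.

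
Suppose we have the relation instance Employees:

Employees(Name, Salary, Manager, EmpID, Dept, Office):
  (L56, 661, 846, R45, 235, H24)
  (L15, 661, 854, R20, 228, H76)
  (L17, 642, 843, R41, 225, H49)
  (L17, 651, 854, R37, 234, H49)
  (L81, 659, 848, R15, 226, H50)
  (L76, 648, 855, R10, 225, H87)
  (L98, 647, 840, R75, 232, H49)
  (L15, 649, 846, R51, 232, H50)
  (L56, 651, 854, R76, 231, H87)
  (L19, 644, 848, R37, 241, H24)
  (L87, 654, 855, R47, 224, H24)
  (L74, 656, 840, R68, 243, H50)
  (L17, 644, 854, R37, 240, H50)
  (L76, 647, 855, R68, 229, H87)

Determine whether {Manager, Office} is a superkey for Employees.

Two distinct rows share (Manager=855, Office=H87), so {Manager, Office} does not determine every attribute — not a superkey.

No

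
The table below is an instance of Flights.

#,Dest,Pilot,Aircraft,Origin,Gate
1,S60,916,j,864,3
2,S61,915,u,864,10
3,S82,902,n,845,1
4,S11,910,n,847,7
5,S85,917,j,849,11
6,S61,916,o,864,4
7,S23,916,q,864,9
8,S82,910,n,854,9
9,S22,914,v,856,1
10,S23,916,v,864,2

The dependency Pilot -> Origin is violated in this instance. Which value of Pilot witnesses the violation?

910

Pilot=916: rows 1, 6, 7, 10 → Origin = 864, 864, 864, 864 ✓
Pilot=915: row 2 → Origin = 864 ✓
Pilot=902: row 3 → Origin = 845 ✓
Pilot=910: rows 4, 8 → Origin takes values {847, 854} — violation
Pilot=917: row 5 → Origin = 849 ✓
Pilot=914: row 9 → Origin = 856 ✓
The only Pilot value with inconsistent Origin is Pilot=910.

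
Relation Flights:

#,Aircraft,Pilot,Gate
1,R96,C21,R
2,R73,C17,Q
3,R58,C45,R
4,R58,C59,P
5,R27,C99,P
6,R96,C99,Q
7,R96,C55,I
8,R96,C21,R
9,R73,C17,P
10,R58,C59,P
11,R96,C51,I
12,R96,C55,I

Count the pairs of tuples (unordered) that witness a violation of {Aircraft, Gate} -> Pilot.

(Aircraft=R96, Gate=R): all 2 rows agree on Pilot — 0 pairs.
(Aircraft=R58, Gate=P): all 2 rows agree on Pilot — 0 pairs.
(Aircraft=R96, Gate=I): violating pairs (7,11), (11,12) — 2 pairs.

2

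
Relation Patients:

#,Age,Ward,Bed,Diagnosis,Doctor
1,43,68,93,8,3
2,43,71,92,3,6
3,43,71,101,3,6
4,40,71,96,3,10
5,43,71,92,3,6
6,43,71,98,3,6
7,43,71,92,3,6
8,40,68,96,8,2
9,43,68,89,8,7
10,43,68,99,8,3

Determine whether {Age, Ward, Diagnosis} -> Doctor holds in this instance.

(Age=43, Ward=68, Diagnosis=8): rows 1, 9, 10 → Doctor takes values {3, 7} — violation
(Age=43, Ward=71, Diagnosis=3): rows 2, 3, 5, 6, 7 → Doctor = 6, 6, 6, 6, 6 ✓
(Age=40, Ward=71, Diagnosis=3): row 4 → Doctor = 10 ✓
(Age=40, Ward=68, Diagnosis=8): row 8 → Doctor = 2 ✓
Two rows agree on {Age, Ward, Diagnosis} but differ on Doctor, so {Age, Ward, Diagnosis} -> Doctor does not hold.

No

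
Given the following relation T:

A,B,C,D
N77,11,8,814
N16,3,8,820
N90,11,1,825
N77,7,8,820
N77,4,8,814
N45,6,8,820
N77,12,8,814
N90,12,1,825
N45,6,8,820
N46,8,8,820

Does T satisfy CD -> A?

No

(C=8, D=814): 3 rows → A = N77, N77, N77 ✓
(C=8, D=820): 5 rows → A takes values {N16, N77, N45, N46} — violation
(C=1, D=825): 2 rows → A = N90, N90 ✓
Two rows agree on CD but differ on A, so CD -> A does not hold.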